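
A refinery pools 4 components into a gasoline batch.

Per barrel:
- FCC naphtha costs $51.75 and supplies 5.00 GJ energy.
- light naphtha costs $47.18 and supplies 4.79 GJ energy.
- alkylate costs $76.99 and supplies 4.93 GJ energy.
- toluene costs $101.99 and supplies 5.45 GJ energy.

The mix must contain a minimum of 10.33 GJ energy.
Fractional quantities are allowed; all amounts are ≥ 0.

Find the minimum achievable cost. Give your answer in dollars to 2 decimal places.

This is a linear program. Let x1 = barrels of FCC naphtha, x2 = barrels of light naphtha, x3 = barrels of alkylate, x4 = barrels of toluene.
Minimize 51.75x1 + 47.18x2 + 76.99x3 + 101.99x4 s.t.:
  5x1 + 4.79x2 + 4.93x3 + 5.45x4 ≥ 10.33   (energy)
  x1, x2, x3, x4 ≥ 0.
At the optimum only light naphtha is positive (FCC naphtha, alkylate, toluene = 0). Binding constraint: energy.
That vertex is x2 = 2.1566.
Cost = 47.18·2.1566 = 101.7484.

$101.75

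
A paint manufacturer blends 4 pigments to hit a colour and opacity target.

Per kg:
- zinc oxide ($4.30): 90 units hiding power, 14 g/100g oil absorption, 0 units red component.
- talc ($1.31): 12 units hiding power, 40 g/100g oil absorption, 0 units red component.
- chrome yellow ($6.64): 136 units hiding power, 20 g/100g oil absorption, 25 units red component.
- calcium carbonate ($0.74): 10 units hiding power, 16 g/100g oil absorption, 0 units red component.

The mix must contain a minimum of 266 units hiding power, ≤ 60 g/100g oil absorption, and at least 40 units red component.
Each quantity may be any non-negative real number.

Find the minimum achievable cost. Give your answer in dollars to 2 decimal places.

This is a linear program. Let x1 = kg of zinc oxide, x2 = kg of talc, x3 = kg of chrome yellow, x4 = kg of calcium carbonate.
Minimize 4.3x1 + 1.31x2 + 6.64x3 + 0.74x4 subject to:
  90x1 + 12x2 + 136x3 + 10x4 ≥ 266   (hiding power)
  14x1 + 40x2 + 20x3 + 16x4 ≤ 60   (oil absorption)
  25x3 ≥ 40   (red component)
  x1, x2, x3, x4 ≥ 0.
The cheapest feasible vertex uses only zinc oxide, chrome yellow; talc, calcium carbonate are not used. The hiding power and red component requirements are met with equality.
Optimal quantities: zinc oxide = 0.5378 kg, chrome yellow = 1.6 kg.
Cost = 4.3·0.5378 + 6.64·1.6 = 12.9365.

$12.94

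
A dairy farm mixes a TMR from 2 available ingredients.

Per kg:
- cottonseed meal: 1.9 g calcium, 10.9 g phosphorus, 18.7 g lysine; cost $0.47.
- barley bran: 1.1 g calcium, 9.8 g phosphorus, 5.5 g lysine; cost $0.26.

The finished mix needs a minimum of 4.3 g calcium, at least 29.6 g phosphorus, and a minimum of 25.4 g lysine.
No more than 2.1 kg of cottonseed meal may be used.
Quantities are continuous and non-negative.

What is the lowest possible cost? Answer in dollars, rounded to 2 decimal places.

$1.03

Let x1 = kg of cottonseed meal, x2 = kg of barley bran.
Minimise 0.47x1 + 0.26x2 with:
  1.9x1 + 1.1x2 ≥ 4.3   (calcium)
  10.9x1 + 9.8x2 ≥ 29.6   (phosphorus)
  18.7x1 + 5.5x2 ≥ 25.4   (lysine)
  x1 ≤ 2.1
  x1, x2 ≥ 0.
Both inputs are positive at the optimum. There the calcium and lysine constraints are tight.
That vertex is x1 = 0.4239, x2 = 3.177.
Objective = 0.47·0.4239 + 0.26·3.177 = 1.0253.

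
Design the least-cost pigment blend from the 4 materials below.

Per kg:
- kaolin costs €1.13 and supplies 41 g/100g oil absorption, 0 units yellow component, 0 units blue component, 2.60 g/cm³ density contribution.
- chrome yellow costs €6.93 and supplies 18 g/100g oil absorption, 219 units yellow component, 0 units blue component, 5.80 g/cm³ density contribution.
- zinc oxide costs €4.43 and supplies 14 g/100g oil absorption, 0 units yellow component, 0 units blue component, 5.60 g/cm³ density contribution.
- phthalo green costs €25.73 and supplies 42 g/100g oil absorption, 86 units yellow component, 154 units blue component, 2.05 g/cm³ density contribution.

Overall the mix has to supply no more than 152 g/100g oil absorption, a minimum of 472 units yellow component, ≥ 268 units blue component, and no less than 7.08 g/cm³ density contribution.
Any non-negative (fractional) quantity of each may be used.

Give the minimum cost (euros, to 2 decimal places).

Let x1 = kg of kaolin, x2 = kg of chrome yellow, x3 = kg of zinc oxide, x4 = kg of phthalo green.
min 1.13x1 + 6.93x2 + 4.43x3 + 25.73x4 subject to:
  41x1 + 18x2 + 14x3 + 42x4 ≤ 152   (oil absorption)
  219x2 + 86x4 ≥ 472   (yellow component)
  154x4 ≥ 268   (blue component)
  2.6x1 + 5.8x2 + 5.6x3 + 2.05x4 ≥ 7.08   (density contribution)
  x1, x2, x3, x4 ≥ 0.
The optimal basis is {chrome yellow, phthalo green}; kaolin, zinc oxide drop out. Binding constraints: yellow component and blue component.
That vertex is x2 = 1.4719, x4 = 1.7403.
Objective = 6.93·1.4719 + 25.73·1.7403 = 54.9782.

€54.98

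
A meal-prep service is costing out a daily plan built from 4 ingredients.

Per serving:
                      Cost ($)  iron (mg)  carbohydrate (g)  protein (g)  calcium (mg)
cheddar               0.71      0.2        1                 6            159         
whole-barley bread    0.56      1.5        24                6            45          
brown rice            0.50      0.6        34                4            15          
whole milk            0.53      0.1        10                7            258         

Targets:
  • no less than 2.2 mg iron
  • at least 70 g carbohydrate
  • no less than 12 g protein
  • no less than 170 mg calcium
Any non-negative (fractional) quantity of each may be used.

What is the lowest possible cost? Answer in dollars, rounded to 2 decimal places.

$1.38

This is a linear program. Let x1 = servings of cheddar, x2 = servings of whole-barley bread, x3 = servings of brown rice, x4 = servings of whole milk.
Minimise 0.71x1 + 0.56x2 + 0.5x3 + 0.53x4 subject to:
  0.2x1 + 1.5x2 + 0.6x3 + 0.1x4 ≥ 2.2   (iron)
  1x1 + 24x2 + 34x3 + 10x4 ≥ 70   (carbohydrate)
  6x1 + 6x2 + 4x3 + 7x4 ≥ 12   (protein)
  159x1 + 45x2 + 15x3 + 258x4 ≥ 170   (calcium)
  x1, x2, x3, x4 ≥ 0.
The minimum-cost mix takes nothing from cheddar — only whole-barley bread, brown rice, whole milk. Binding constraints: iron, carbohydrate, calcium.
So whole-barley bread = 0.9262 servings, brown rice = 1.281 servings, whole milk = 0.4229 servings.
Cost = 0.56·0.9262 + 0.5·1.281 + 0.53·0.4229 = 1.3833.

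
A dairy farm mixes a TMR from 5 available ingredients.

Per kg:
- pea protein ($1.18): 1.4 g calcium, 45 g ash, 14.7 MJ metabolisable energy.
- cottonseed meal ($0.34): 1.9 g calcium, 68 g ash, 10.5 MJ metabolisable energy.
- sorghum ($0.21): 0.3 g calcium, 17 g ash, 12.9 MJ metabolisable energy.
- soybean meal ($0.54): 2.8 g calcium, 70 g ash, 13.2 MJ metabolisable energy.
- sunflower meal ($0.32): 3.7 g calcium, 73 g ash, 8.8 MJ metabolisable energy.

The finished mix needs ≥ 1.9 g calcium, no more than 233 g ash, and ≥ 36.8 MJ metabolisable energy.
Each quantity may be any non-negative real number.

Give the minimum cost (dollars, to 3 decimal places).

Set it up as a linear program. Let x1 = kg of pea protein, x2 = kg of cottonseed meal, x3 = kg of sorghum, x4 = kg of soybean meal, x5 = kg of sunflower meal.
Minimise 1.18x1 + 0.34x2 + 0.21x3 + 0.54x4 + 0.32x5 with:
  1.4x1 + 1.9x2 + 0.3x3 + 2.8x4 + 3.7x5 ≥ 1.9   (calcium)
  45x1 + 68x2 + 17x3 + 70x4 + 73x5 ≤ 233   (ash)
  14.7x1 + 10.5x2 + 12.9x3 + 13.2x4 + 8.8x5 ≥ 36.8   (metabolisable energy)
  x1, x2, x3, x4, x5 ≥ 0.
The cheapest feasible vertex uses only sorghum, sunflower meal; pea protein, cottonseed meal, soybean meal are not used. Binding constraints: calcium and metabolisable energy.
Solving gives x3 = 2.649, x5 = 0.2987.
Objective = 0.21·2.649 + 0.32·0.2987 = 0.65187.

$0.652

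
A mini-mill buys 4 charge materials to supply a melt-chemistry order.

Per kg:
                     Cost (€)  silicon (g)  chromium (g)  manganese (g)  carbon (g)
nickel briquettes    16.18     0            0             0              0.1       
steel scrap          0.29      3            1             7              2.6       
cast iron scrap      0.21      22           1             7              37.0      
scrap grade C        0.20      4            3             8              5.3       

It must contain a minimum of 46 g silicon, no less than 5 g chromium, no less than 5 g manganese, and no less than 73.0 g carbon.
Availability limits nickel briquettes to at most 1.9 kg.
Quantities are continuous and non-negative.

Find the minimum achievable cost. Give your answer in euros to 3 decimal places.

€0.606

Let x1 = kg of nickel briquettes, x2 = kg of steel scrap, x3 = kg of cast iron scrap, x4 = kg of scrap grade C.
Minimise 16.18x1 + 0.29x2 + 0.21x3 + 0.2x4 s.t.:
  3x2 + 22x3 + 4x4 ≥ 46   (silicon)
  1x2 + 1x3 + 3x4 ≥ 5   (chromium)
  7x2 + 7x3 + 8x4 ≥ 5   (manganese)
  0.1x1 + 2.6x2 + 37x3 + 5.3x4 ≥ 73   (carbon)
  x1 ≤ 1.9
  x1, x2, x3, x4 ≥ 0.
The optimal basis is {cast iron scrap, scrap grade C}; nickel briquettes, steel scrap drop out. The silicon and chromium requirements are met with equality.
Solving gives x3 = 1.903, x4 = 1.032.
Cost = 0.21·1.903 + 0.2·1.032 = 0.60603.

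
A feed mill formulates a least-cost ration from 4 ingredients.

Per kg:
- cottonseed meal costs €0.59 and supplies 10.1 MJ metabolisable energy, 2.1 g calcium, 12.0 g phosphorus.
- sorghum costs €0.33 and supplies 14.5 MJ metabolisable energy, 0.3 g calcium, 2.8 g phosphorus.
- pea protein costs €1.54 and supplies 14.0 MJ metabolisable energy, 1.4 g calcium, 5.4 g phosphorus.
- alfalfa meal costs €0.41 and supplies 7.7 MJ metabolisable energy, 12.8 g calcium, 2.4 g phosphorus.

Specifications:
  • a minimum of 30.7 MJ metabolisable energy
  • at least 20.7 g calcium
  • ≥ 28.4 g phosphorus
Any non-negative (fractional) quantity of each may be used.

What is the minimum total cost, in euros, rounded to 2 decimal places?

€1.77

Let x1 = kg of cottonseed meal, x2 = kg of sorghum, x3 = kg of pea protein, x4 = kg of alfalfa meal.
Minimize 0.59x1 + 0.33x2 + 1.54x3 + 0.41x4 subject to:
  10.1x1 + 14.5x2 + 14x3 + 7.7x4 ≥ 30.7   (metabolisable energy)
  2.1x1 + 0.3x2 + 1.4x3 + 12.8x4 ≥ 20.7   (calcium)
  12x1 + 2.8x2 + 5.4x3 + 2.4x4 ≥ 28.4   (phosphorus)
  x1, x2, x3, x4 ≥ 0.
The optimal basis is {cottonseed meal, alfalfa meal}; sorghum, pea protein drop out. The calcium and phosphorus requirements are met with equality.
Optimal quantities: cottonseed meal = 2.113 kg, alfalfa meal = 1.271 kg.
Objective = 0.59·2.113 + 0.41·1.271 = 1.7678.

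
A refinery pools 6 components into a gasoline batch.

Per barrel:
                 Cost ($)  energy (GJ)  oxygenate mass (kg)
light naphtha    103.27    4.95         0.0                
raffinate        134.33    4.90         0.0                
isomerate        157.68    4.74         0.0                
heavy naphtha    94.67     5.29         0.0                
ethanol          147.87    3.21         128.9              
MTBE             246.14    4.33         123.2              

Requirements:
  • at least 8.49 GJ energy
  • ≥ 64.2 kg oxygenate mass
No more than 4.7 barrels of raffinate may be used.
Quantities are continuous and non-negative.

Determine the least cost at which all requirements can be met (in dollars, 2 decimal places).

Treat it as an LP. Let x1 = barrels of light naphtha, x2 = barrels of raffinate, x3 = barrels of isomerate, x4 = barrels of heavy naphtha, x5 = barrels of ethanol, x6 = barrels of MTBE.
min 103.27x1 + 134.33x2 + 157.68x3 + 94.67x4 + 147.87x5 + 246.14x6 with:
  4.95x1 + 4.9x2 + 4.74x3 + 5.29x4 + 3.21x5 + 4.33x6 ≥ 8.49   (energy)
  128.9x5 + 123.2x6 ≥ 64.2   (oxygenate mass)
  x2 ≤ 4.7
  x1, x2, x3, x4, x5, x6 ≥ 0.
The optimal basis is {heavy naphtha, ethanol}; light naphtha, raffinate, isomerate, MTBE drop out. Binding constraints: energy and oxygenate mass.
Optimal quantities: heavy naphtha = 1.3027 barrels, ethanol = 0.49806 barrels.
Hence cost = 94.67·1.3027 + 147.87·0.49806 = $196.9747.

$196.97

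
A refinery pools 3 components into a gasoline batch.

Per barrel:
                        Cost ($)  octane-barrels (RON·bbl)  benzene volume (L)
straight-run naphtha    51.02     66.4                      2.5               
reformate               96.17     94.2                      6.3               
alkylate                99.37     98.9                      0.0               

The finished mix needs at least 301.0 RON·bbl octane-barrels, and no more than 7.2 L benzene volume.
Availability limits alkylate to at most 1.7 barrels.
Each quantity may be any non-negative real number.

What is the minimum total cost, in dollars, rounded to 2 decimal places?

This is a linear program. Let x1 = barrels of straight-run naphtha, x2 = barrels of reformate, x3 = barrels of alkylate.
Minimize 51.02x1 + 96.17x2 + 99.37x3 subject to:
  66.4x1 + 94.2x2 + 98.9x3 ≥ 301   (octane-barrels)
  2.5x1 + 6.3x2 ≤ 7.2   (benzene volume)
  x3 ≤ 1.7
  x1, x2, x3 ≥ 0.
At the optimum only straight-run naphtha, alkylate are positive (reformate = 0). There the octane-barrels and benzene volume constraints are tight.
So straight-run naphtha = 2.88 barrels, alkylate = 1.1099 barrels.
Objective = 51.02·2.88 + 99.37·1.1099 = 257.2284.

$257.23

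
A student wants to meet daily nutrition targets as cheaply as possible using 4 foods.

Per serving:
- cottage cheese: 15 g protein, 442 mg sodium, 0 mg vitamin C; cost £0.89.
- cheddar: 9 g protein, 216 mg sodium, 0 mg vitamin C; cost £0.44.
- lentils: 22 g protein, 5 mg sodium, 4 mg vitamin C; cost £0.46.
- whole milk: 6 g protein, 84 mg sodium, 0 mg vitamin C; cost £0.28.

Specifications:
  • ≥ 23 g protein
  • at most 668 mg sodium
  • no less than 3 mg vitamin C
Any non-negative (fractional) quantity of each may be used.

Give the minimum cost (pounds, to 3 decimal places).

Let x1 = servings of cottage cheese, x2 = servings of cheddar, x3 = servings of lentils, x4 = servings of whole milk.
Minimise 0.89x1 + 0.44x2 + 0.46x3 + 0.28x4 s.t.:
  15x1 + 9x2 + 22x3 + 6x4 ≥ 23   (protein)
  442x1 + 216x2 + 5x3 + 84x4 ≤ 668   (sodium)
  4x3 ≥ 3   (vitamin C)
  x1, x2, x3, x4 ≥ 0.
The cheapest feasible vertex uses only lentils; cottage cheese, cheddar, whole milk are not used. There the protein constraint is tight.
Solving gives x3 = 1.045.
Total cost: 0.46·1.045 = 0.48070.

£0.481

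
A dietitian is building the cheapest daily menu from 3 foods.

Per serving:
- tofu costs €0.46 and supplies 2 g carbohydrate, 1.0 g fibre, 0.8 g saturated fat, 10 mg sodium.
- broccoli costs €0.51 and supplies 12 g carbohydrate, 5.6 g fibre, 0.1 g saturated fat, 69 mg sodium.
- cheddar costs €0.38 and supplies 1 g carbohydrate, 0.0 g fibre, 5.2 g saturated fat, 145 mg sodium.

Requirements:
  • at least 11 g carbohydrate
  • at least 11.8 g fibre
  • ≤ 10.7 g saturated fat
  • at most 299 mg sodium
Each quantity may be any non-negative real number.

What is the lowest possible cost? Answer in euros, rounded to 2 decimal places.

€1.07

Let x1 = servings of tofu, x2 = servings of broccoli, x3 = servings of cheddar.
min 0.46x1 + 0.51x2 + 0.38x3 subject to:
  2x1 + 12x2 + 1x3 ≥ 11   (carbohydrate)
  1x1 + 5.6x2 ≥ 11.8   (fibre)
  0.8x1 + 0.1x2 + 5.2x3 ≤ 10.7   (saturated fat)
  10x1 + 69x2 + 145x3 ≤ 299   (sodium)
  x1, x2, x3 ≥ 0.
The cheapest feasible vertex uses only broccoli; tofu, cheddar are not used. Binding constraint: fibre.
Solving gives x2 = 2.107.
Hence cost = 0.51·2.107 = €1.0746.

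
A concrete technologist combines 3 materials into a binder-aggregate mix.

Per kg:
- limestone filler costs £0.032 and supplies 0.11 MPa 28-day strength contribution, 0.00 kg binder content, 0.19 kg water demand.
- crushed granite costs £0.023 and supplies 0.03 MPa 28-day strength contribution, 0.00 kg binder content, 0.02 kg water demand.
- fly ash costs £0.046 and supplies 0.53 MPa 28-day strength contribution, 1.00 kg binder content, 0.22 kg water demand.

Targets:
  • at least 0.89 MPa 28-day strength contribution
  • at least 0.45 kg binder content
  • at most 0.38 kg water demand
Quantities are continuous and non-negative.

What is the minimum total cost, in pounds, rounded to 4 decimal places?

£0.0772

Treat it as an LP. Let x1 = kg of limestone filler, x2 = kg of crushed granite, x3 = kg of fly ash.
Minimise 0.032x1 + 0.023x2 + 0.046x3 s.t.:
  0.11x1 + 0.03x2 + 0.53x3 ≥ 0.89   (28-day strength contribution)
  1x3 ≥ 0.45   (binder content)
  0.19x1 + 0.02x2 + 0.22x3 ≤ 0.38   (water demand)
  x1, x2, x3 ≥ 0.
The cheapest feasible vertex uses only fly ash; limestone filler, crushed granite are not used. There the 28-day strength contribution constraint is tight.
Optimal quantities: fly ash = 1.679 kg.
Hence cost = 0.046·1.679 = £0.077234.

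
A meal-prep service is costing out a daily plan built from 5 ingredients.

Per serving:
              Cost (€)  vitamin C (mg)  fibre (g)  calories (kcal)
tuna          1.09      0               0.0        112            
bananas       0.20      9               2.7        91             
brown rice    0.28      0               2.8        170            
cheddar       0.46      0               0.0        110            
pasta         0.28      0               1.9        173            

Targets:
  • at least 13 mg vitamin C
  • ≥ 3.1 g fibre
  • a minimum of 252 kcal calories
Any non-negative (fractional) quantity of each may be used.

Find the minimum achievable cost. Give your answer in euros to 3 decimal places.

€0.484

Let x1 = servings of tuna, x2 = servings of bananas, x3 = servings of brown rice, x4 = servings of cheddar, x5 = servings of pasta.
Minimize 1.09x1 + 0.2x2 + 0.28x3 + 0.46x4 + 0.28x5 with:
  9x2 ≥ 13   (vitamin C)
  2.7x2 + 2.8x3 + 1.9x5 ≥ 3.1   (fibre)
  112x1 + 91x2 + 170x3 + 110x4 + 173x5 ≥ 252   (calories)
  x1, x2, x3, x4, x5 ≥ 0.
At the optimum only bananas, pasta are positive (tuna, brown rice, cheddar = 0). The vitamin C and calories requirements are met with equality.
So bananas = 1.444 servings, pasta = 0.6969 servings.
Cost = 0.2·1.444 + 0.28·0.6969 = 0.48393.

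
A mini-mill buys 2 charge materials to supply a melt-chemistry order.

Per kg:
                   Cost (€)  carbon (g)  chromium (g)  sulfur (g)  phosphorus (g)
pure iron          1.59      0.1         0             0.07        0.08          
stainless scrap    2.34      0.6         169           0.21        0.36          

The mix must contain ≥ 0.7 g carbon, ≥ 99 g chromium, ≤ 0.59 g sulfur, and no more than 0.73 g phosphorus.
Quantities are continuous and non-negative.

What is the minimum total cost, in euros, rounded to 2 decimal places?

€2.73

Let x1 = kg of pure iron, x2 = kg of stainless scrap.
Minimise 1.59x1 + 2.34x2 s.t.:
  0.1x1 + 0.6x2 ≥ 0.7   (carbon)
  169x2 ≥ 99   (chromium)
  0.07x1 + 0.21x2 ≤ 0.59   (sulfur)
  0.08x1 + 0.36x2 ≤ 0.73   (phosphorus)
  x1, x2 ≥ 0.
The minimum-cost mix takes nothing from pure iron — only stainless scrap. There the carbon constraint is tight.
Optimal quantities: stainless scrap = 1.167 kg.
Hence cost = 2.34·1.167 = €2.7308.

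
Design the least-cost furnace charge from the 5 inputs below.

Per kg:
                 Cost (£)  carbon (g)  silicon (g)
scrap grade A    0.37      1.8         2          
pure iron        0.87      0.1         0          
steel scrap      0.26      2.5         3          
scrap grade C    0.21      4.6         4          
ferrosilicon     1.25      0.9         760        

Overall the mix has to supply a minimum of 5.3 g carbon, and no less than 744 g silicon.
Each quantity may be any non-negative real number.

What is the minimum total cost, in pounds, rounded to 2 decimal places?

£1.42

Let x1 = kg of scrap grade A, x2 = kg of pure iron, x3 = kg of steel scrap, x4 = kg of scrap grade C, x5 = kg of ferrosilicon.
Minimise 0.37x1 + 0.87x2 + 0.26x3 + 0.21x4 + 1.25x5 with:
  1.8x1 + 0.1x2 + 2.5x3 + 4.6x4 + 0.9x5 ≥ 5.3   (carbon)
  2x1 + 3x3 + 4x4 + 760x5 ≥ 744   (silicon)
  x1, x2, x3, x4, x5 ≥ 0.
At the optimum only scrap grade C, ferrosilicon are positive (scrap grade A, pure iron, steel scrap = 0). The carbon and silicon requirements are met with equality.
That vertex is x4 = 0.9616, x5 = 0.9739.
Hence cost = 0.21·0.9616 + 1.25·0.9739 = £1.4193.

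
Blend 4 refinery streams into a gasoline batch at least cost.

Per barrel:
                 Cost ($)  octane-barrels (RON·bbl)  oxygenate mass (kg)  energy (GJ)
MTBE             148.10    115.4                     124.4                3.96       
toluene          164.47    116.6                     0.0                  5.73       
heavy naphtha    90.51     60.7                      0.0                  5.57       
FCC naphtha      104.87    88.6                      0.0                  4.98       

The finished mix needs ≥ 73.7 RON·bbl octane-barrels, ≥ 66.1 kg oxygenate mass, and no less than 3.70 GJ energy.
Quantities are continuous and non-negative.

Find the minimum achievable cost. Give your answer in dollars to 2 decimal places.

$104.62

This is a linear program. Let x1 = barrels of MTBE, x2 = barrels of toluene, x3 = barrels of heavy naphtha, x4 = barrels of FCC naphtha.
min 148.1x1 + 164.47x2 + 90.51x3 + 104.87x4 subject to:
  115.4x1 + 116.6x2 + 60.7x3 + 88.6x4 ≥ 73.7   (octane-barrels)
  124.4x1 ≥ 66.1   (oxygenate mass)
  3.96x1 + 5.73x2 + 5.57x3 + 4.98x4 ≥ 3.7   (energy)
  x1, x2, x3, x4 ≥ 0.
The cheapest feasible vertex uses only MTBE, heavy naphtha; toluene, FCC naphtha are not used. The oxygenate mass and energy requirements are met with equality.
So MTBE = 0.53135 barrels, heavy naphtha = 0.28651 barrels.
Objective = 148.1·0.53135 + 90.51·0.28651 = 104.62496.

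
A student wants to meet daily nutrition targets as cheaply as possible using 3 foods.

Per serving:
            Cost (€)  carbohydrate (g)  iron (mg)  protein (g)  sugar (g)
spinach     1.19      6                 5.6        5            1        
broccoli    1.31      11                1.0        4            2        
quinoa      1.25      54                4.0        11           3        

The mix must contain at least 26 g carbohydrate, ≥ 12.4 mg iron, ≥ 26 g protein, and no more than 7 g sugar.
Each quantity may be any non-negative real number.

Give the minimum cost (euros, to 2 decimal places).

€3.44

Let x1 = servings of spinach, x2 = servings of broccoli, x3 = servings of quinoa.
min 1.19x1 + 1.31x2 + 1.25x3 subject to:
  6x1 + 11x2 + 54x3 ≥ 26   (carbohydrate)
  5.6x1 + 1x2 + 4x3 ≥ 12.4   (iron)
  5x1 + 4x2 + 11x3 ≥ 26   (protein)
  1x1 + 2x2 + 3x3 ≤ 7   (sugar)
  x1, x2, x3 ≥ 0.
At the optimum only spinach, quinoa are positive (broccoli = 0). Binding constraints: iron and protein.
Solving gives x1 = 0.7788, x3 = 2.01.
Hence cost = 1.19·0.7788 + 1.25·2.01 = €3.4393.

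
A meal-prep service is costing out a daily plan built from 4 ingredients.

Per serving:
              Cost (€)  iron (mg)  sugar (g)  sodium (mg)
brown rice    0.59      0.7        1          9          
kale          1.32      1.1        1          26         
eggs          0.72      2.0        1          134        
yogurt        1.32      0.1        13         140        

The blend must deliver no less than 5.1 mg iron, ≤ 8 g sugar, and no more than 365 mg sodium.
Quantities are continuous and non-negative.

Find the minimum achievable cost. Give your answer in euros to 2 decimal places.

Treat it as an LP. Let x1 = servings of brown rice, x2 = servings of kale, x3 = servings of eggs, x4 = servings of yogurt.
Minimise 0.59x1 + 1.32x2 + 0.72x3 + 1.32x4 subject to:
  0.7x1 + 1.1x2 + 2x3 + 0.1x4 ≥ 5.1   (iron)
  1x1 + 1x2 + 1x3 + 13x4 ≤ 8   (sugar)
  9x1 + 26x2 + 134x3 + 140x4 ≤ 365   (sodium)
  x1, x2, x3, x4 ≥ 0.
The minimum-cost mix takes nothing from brown rice, kale, yogurt — only eggs. Binding constraint: iron.
So eggs = 2.55 servings.
Objective = 0.72·2.55 = 1.8360.

€1.84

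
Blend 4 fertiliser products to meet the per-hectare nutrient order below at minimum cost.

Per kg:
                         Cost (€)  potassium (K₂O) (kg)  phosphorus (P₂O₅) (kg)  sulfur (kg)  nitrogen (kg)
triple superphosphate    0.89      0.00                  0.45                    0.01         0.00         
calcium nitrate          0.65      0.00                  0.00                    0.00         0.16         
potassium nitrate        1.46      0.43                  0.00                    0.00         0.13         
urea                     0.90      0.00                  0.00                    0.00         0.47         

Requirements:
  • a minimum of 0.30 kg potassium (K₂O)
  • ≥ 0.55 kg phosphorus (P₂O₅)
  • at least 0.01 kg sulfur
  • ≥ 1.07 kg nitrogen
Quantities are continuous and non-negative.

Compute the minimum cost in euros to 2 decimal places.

Let x1 = kg of triple superphosphate, x2 = kg of calcium nitrate, x3 = kg of potassium nitrate, x4 = kg of urea.
Minimize 0.89x1 + 0.65x2 + 1.46x3 + 0.9x4 subject to:
  0.43x3 ≥ 0.3   (potassium (K₂O))
  0.45x1 ≥ 0.55   (phosphorus (P₂O₅))
  0.01x1 ≥ 0.01   (sulfur)
  0.16x2 + 0.13x3 + 0.47x4 ≥ 1.07   (nitrogen)
  x1, x2, x3, x4 ≥ 0.
The optimal basis is {triple superphosphate, potassium nitrate, urea}; calcium nitrate drops out. There the potassium (K₂O), phosphorus (P₂O₅), nitrogen constraints are tight.
So triple superphosphate = 1.222 kg, potassium nitrate = 0.6977 kg, urea = 2.084 kg.
Hence cost = 0.89·1.222 + 1.46·0.6977 + 0.9·2.084 = €3.9818.

€3.98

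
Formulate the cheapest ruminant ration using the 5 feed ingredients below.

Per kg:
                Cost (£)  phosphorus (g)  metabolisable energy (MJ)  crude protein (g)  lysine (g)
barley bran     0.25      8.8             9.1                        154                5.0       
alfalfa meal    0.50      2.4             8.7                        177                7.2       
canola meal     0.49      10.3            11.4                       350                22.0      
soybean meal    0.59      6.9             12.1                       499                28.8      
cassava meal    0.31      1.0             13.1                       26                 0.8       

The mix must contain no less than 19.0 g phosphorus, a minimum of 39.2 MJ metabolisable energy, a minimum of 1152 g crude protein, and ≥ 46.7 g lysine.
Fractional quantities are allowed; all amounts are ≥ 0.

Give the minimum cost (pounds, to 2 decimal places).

This is a linear program. Let x1 = kg of barley bran, x2 = kg of alfalfa meal, x3 = kg of canola meal, x4 = kg of soybean meal, x5 = kg of cassava meal.
min 0.25x1 + 0.5x2 + 0.49x3 + 0.59x4 + 0.31x5 s.t.:
  8.8x1 + 2.4x2 + 10.3x3 + 6.9x4 + 1x5 ≥ 19   (phosphorus)
  9.1x1 + 8.7x2 + 11.4x3 + 12.1x4 + 13.1x5 ≥ 39.2   (metabolisable energy)
  154x1 + 177x2 + 350x3 + 499x4 + 26x5 ≥ 1152   (crude protein)
  5x1 + 7.2x2 + 22x3 + 28.8x4 + 0.8x5 ≥ 46.7   (lysine)
  x1, x2, x3, x4, x5 ≥ 0.
The minimum-cost mix takes nothing from alfalfa meal, canola meal, cassava meal — only barley bran, soybean meal. The metabolisable energy and crude protein requirements are met with equality.
Optimal quantities: barley bran = 2.1 kg, soybean meal = 1.661 kg.
Objective = 0.25·2.1 + 0.59·1.661 = 1.50499.

£1.50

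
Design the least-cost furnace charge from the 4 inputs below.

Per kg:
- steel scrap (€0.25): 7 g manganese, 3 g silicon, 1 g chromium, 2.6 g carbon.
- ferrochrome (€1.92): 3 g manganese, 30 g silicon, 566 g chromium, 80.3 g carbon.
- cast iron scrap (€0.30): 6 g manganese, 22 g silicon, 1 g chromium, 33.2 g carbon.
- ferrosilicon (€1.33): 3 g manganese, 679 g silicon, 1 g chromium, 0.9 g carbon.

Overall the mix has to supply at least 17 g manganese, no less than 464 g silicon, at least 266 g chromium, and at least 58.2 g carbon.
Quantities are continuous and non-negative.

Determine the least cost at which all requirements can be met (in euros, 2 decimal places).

Set it up as a linear program. Let x1 = kg of steel scrap, x2 = kg of ferrochrome, x3 = kg of cast iron scrap, x4 = kg of ferrosilicon.
Minimize 0.25x1 + 1.92x2 + 0.3x3 + 1.33x4 s.t.:
  7x1 + 3x2 + 6x3 + 3x4 ≥ 17   (manganese)
  3x1 + 30x2 + 22x3 + 679x4 ≥ 464   (silicon)
  1x1 + 566x2 + 1x3 + 1x4 ≥ 266   (chromium)
  2.6x1 + 80.3x2 + 33.2x3 + 0.9x4 ≥ 58.2   (carbon)
  x1, x2, x3, x4 ≥ 0.
All 4 inputs are positive at the optimum. Binding constraints: manganese, silicon, chromium, carbon.
Solving gives x1 = 1.535, x2 = 0.4653, x3 = 0.4902, x4 = 0.6401.
Objective = 0.25·1.535 + 1.92·0.4653 + 0.3·0.4902 + 1.33·0.6401 = 2.2755.

€2.28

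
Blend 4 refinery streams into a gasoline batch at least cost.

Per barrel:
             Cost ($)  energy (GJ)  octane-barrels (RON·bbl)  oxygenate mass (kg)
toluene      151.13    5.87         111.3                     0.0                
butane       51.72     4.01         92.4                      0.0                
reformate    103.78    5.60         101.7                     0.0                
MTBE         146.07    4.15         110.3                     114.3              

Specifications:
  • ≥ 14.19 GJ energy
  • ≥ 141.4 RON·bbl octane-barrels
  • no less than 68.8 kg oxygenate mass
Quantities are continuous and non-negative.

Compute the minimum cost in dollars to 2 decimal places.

Let x1 = barrels of toluene, x2 = barrels of butane, x3 = barrels of reformate, x4 = barrels of MTBE.
Minimize 151.13x1 + 51.72x2 + 103.78x3 + 146.07x4 s.t.:
  5.87x1 + 4.01x2 + 5.6x3 + 4.15x4 ≥ 14.19   (energy)
  111.3x1 + 92.4x2 + 101.7x3 + 110.3x4 ≥ 141.4   (octane-barrels)
  114.3x4 ≥ 68.8   (oxygenate mass)
  x1, x2, x3, x4 ≥ 0.
The minimum-cost mix takes nothing from toluene, reformate — only butane, MTBE. The energy and oxygenate mass requirements are met with equality.
That vertex is x2 = 2.9157, x4 = 0.60192.
Cost = 51.72·2.9157 + 146.07·0.60192 = 238.7225.

$238.72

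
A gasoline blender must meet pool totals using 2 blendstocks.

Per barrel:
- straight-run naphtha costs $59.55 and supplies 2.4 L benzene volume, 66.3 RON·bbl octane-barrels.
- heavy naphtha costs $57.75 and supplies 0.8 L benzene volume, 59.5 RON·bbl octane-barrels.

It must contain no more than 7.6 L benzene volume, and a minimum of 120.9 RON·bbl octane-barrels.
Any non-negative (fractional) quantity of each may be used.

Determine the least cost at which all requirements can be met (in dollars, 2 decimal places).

$108.59

Treat it as an LP. Let x1 = barrels of straight-run naphtha, x2 = barrels of heavy naphtha.
Minimize 59.55x1 + 57.75x2 subject to:
  2.4x1 + 0.8x2 ≤ 7.6   (benzene volume)
  66.3x1 + 59.5x2 ≥ 120.9   (octane-barrels)
  x1, x2 ≥ 0.
The minimum-cost mix takes nothing from heavy naphtha — only straight-run naphtha. Binding constraint: octane-barrels.
Solving gives x1 = 1.8235.
Total cost: 59.55·1.8235 = 108.5894.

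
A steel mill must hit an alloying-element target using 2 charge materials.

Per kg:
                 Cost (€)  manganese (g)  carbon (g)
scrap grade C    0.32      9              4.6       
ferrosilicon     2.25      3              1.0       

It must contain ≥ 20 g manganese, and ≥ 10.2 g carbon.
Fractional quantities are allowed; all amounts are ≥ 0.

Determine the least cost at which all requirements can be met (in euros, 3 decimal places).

€0.711

This is a linear program. Let x1 = kg of scrap grade C, x2 = kg of ferrosilicon.
Minimise 0.32x1 + 2.25x2 s.t.:
  9x1 + 3x2 ≥ 20   (manganese)
  4.6x1 + 1x2 ≥ 10.2   (carbon)
  x1, x2 ≥ 0.
At the optimum only scrap grade C is positive (ferrosilicon = 0). Binding constraint: manganese.
Solving gives x1 = 2.222.
Objective = 0.32·2.222 = 0.71104.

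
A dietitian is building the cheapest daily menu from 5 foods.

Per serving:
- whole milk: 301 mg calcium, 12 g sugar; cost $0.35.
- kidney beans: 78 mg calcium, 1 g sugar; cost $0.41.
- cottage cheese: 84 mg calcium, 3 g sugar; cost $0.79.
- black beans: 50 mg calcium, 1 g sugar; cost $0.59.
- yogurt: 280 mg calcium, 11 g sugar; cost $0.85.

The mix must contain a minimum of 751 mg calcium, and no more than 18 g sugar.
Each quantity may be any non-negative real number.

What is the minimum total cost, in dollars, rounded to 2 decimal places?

Set it up as a linear program. Let x1 = servings of whole milk, x2 = servings of kidney beans, x3 = servings of cottage cheese, x4 = servings of black beans, x5 = servings of yogurt.
min 0.35x1 + 0.41x2 + 0.79x3 + 0.59x4 + 0.85x5 subject to:
  301x1 + 78x2 + 84x3 + 50x4 + 280x5 ≥ 751   (calcium)
  12x1 + 1x2 + 3x3 + 1x4 + 11x5 ≤ 18   (sugar)
  x1, x2, x3, x4, x5 ≥ 0.
At the optimum only whole milk, kidney beans are positive (cottage cheese, black beans, yogurt = 0). There the calcium and sugar constraints are tight.
So whole milk = 1.028 servings, kidney beans = 5.66 servings.
Objective = 0.35·1.028 + 0.41·5.66 = 2.6804.

$2.68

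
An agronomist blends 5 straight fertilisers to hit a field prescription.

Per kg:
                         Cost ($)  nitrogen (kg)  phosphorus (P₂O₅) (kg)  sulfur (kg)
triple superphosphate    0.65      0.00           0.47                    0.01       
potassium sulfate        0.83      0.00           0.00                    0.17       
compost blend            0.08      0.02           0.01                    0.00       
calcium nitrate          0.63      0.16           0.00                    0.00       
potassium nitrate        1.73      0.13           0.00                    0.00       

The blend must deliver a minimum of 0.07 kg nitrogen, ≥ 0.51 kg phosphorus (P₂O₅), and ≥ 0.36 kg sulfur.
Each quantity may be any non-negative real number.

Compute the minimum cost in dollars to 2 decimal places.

Let x1 = kg of triple superphosphate, x2 = kg of potassium sulfate, x3 = kg of compost blend, x4 = kg of calcium nitrate, x5 = kg of potassium nitrate.
Minimise 0.65x1 + 0.83x2 + 0.08x3 + 0.63x4 + 1.73x5 s.t.:
  0.02x3 + 0.16x4 + 0.13x5 ≥ 0.07   (nitrogen)
  0.47x1 + 0.01x3 ≥ 0.51   (phosphorus (P₂O₅))
  0.01x1 + 0.17x2 ≥ 0.36   (sulfur)
  x1, x2, x3, x4, x5 ≥ 0.
The minimum-cost mix takes nothing from calcium nitrate, potassium nitrate — only triple superphosphate, potassium sulfate, compost blend. There the nitrogen, phosphorus (P₂O₅), sulfur constraints are tight.
That vertex is x1 = 1.011, x2 = 2.058, x3 = 3.5.
Cost = 0.65·1.011 + 0.83·2.058 + 0.08·3.5 = 2.6453.

$2.65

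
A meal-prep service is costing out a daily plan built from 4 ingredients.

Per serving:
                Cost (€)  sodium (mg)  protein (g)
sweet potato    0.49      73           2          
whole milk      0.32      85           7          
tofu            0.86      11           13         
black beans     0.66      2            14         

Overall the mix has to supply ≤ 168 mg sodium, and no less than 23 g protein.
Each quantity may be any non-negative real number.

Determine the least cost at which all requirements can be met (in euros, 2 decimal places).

Set it up as a linear program. Let x1 = servings of sweet potato, x2 = servings of whole milk, x3 = servings of tofu, x4 = servings of black beans.
Minimize 0.49x1 + 0.32x2 + 0.86x3 + 0.66x4 s.t.:
  73x1 + 85x2 + 11x3 + 2x4 ≤ 168   (sodium)
  2x1 + 7x2 + 13x3 + 14x4 ≥ 23   (protein)
  x1, x2, x3, x4 ≥ 0.
The cheapest feasible vertex uses only whole milk, black beans; sweet potato, tofu are not used. There the sodium and protein constraints are tight.
Solving gives x2 = 1.961, x4 = 0.6624.
Objective = 0.32·1.961 + 0.66·0.6624 = 1.0647.

€1.06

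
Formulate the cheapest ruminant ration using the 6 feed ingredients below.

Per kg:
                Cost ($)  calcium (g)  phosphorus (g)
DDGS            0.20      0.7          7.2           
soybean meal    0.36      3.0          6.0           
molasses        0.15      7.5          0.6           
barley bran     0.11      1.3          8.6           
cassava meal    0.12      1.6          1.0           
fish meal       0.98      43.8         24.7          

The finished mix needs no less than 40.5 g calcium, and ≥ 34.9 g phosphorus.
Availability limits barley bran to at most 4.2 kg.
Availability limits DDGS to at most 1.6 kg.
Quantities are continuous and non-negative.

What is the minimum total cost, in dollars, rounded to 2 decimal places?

Let x1 = kg of DDGS, x2 = kg of soybean meal, x3 = kg of molasses, x4 = kg of barley bran, x5 = kg of cassava meal, x6 = kg of fish meal.
Minimize 0.2x1 + 0.36x2 + 0.15x3 + 0.11x4 + 0.12x5 + 0.98x6 with:
  0.7x1 + 3x2 + 7.5x3 + 1.3x4 + 1.6x5 + 43.8x6 ≥ 40.5   (calcium)
  7.2x1 + 6x2 + 0.6x3 + 8.6x4 + 1x5 + 24.7x6 ≥ 34.9   (phosphorus)
  x4 ≤ 4.2
  x1 ≤ 1.6
  x1, x2, x3, x4, x5, x6 ≥ 0.
The optimal basis is {barley bran, fish meal}; DDGS, soybean meal, molasses, cassava meal drop out. There the calcium and phosphorus constraints are tight.
Optimal quantities: barley bran = 1.533 kg, fish meal = 0.8792 kg.
Hence cost = 0.11·1.533 + 0.98·0.8792 = $1.0302.

$1.03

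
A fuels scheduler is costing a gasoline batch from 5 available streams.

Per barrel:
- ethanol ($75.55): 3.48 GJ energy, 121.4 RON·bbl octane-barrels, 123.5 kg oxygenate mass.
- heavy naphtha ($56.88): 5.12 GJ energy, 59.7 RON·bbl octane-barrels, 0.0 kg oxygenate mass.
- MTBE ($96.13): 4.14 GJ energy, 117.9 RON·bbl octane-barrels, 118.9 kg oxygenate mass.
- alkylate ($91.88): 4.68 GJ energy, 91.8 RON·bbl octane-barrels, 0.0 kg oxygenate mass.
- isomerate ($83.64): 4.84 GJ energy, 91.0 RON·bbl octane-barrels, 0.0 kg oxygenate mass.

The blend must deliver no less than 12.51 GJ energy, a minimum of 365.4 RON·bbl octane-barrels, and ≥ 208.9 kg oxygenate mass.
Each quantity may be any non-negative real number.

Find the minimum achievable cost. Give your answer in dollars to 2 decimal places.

Let x1 = barrels of ethanol, x2 = barrels of heavy naphtha, x3 = barrels of MTBE, x4 = barrels of alkylate, x5 = barrels of isomerate.
min 75.55x1 + 56.88x2 + 96.13x3 + 91.88x4 + 83.64x5 with:
  3.48x1 + 5.12x2 + 4.14x3 + 4.68x4 + 4.84x5 ≥ 12.51   (energy)
  121.4x1 + 59.7x2 + 117.9x3 + 91.8x4 + 91x5 ≥ 365.4   (octane-barrels)
  123.5x1 + 118.9x3 ≥ 208.9   (oxygenate mass)
  x1, x2, x3, x4, x5 ≥ 0.
The minimum-cost mix takes nothing from MTBE, alkylate, isomerate — only ethanol, heavy naphtha. Binding constraints: energy and octane-barrels.
So ethanol = 2.7162 barrels, heavy naphtha = 0.59718 barrels.
Total cost: 75.55·2.7162 + 56.88·0.59718 = 239.1765.

$239.18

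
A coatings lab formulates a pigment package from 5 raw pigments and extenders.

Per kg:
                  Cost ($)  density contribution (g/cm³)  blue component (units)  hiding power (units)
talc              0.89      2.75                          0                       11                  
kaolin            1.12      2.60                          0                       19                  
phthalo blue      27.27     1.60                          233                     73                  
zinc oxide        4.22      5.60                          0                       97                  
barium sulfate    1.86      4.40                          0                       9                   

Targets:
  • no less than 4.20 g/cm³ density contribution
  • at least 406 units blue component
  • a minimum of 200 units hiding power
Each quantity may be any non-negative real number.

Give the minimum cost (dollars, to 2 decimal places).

This is a linear program. Let x1 = kg of talc, x2 = kg of kaolin, x3 = kg of phthalo blue, x4 = kg of zinc oxide, x5 = kg of barium sulfate.
Minimize 0.89x1 + 1.12x2 + 27.27x3 + 4.22x4 + 1.86x5 s.t.:
  2.75x1 + 2.6x2 + 1.6x3 + 5.6x4 + 4.4x5 ≥ 4.2   (density contribution)
  233x3 ≥ 406   (blue component)
  11x1 + 19x2 + 73x3 + 97x4 + 9x5 ≥ 200   (hiding power)
  x1, x2, x3, x4, x5 ≥ 0.
At the optimum only phthalo blue, zinc oxide are positive (talc, kaolin, barium sulfate = 0). The blue component and hiding power requirements are met with equality.
That vertex is x3 = 1.74249, x4 = 0.750498.
Hence cost = 27.27·1.74249 + 4.22·0.750498 = $50.6848.

$50.68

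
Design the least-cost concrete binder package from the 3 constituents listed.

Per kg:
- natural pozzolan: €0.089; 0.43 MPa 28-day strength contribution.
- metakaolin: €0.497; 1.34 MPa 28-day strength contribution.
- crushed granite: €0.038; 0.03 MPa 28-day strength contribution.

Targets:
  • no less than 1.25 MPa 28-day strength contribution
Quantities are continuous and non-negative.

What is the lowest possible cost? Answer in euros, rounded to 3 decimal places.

Let x1 = kg of natural pozzolan, x2 = kg of metakaolin, x3 = kg of crushed granite.
Minimise 0.089x1 + 0.497x2 + 0.038x3 with:
  0.43x1 + 1.34x2 + 0.03x3 ≥ 1.25   (28-day strength contribution)
  x1, x2, x3 ≥ 0.
The cheapest feasible vertex uses only natural pozzolan; metakaolin, crushed granite are not used. Binding constraint: 28-day strength contribution.
Optimal quantities: natural pozzolan = 2.907 kg.
Hence cost = 0.089·2.907 = €0.25872.

€0.259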